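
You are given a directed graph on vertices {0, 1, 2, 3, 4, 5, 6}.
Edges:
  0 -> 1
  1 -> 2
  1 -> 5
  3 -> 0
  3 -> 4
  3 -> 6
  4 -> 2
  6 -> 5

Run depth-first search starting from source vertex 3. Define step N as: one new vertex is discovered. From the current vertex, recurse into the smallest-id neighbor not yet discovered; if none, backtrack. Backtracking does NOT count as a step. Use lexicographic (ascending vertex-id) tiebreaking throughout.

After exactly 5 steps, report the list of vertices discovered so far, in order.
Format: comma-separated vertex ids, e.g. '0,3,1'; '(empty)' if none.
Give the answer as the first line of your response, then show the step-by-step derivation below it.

3,0,1,2,5

step 1: discover 3; path=3; order=3
step 2: discover 0; path=3>0; order=3,0
step 3: discover 1; path=3>0>1; order=3,0,1
step 4: discover 2; path=3>0>1>2; order=3,0,1,2
step 5: discover 5; path=3>0>1>5; order=3,0,1,2,5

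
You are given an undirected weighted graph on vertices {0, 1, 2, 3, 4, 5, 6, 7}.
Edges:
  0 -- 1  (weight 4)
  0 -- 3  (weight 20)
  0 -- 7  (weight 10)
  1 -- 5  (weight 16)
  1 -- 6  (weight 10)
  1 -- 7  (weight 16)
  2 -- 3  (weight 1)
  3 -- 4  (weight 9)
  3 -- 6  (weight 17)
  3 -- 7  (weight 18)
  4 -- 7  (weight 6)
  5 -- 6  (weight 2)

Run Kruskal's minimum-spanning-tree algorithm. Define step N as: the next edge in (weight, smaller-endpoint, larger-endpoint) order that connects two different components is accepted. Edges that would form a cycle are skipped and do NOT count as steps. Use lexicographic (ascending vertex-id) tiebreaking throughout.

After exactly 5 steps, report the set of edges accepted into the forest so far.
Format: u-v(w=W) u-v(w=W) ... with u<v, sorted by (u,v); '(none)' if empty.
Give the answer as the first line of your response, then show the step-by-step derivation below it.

0-1(w=4) 2-3(w=1) 3-4(w=9) 4-7(w=6) 5-6(w=2)

step 1: add edge 2-3 (w=1); MST = {2-3(w=1)}
step 2: add edge 5-6 (w=2); MST = {2-3(w=1) 5-6(w=2)}
step 3: add edge 0-1 (w=4); MST = {0-1(w=4) 2-3(w=1) 5-6(w=2)}
step 4: add edge 4-7 (w=6); MST = {0-1(w=4) 2-3(w=1) 4-7(w=6) 5-6(w=2)}
step 5: add edge 3-4 (w=9); MST = {0-1(w=4) 2-3(w=1) 3-4(w=9) 4-7(w=6) 5-6(w=2)}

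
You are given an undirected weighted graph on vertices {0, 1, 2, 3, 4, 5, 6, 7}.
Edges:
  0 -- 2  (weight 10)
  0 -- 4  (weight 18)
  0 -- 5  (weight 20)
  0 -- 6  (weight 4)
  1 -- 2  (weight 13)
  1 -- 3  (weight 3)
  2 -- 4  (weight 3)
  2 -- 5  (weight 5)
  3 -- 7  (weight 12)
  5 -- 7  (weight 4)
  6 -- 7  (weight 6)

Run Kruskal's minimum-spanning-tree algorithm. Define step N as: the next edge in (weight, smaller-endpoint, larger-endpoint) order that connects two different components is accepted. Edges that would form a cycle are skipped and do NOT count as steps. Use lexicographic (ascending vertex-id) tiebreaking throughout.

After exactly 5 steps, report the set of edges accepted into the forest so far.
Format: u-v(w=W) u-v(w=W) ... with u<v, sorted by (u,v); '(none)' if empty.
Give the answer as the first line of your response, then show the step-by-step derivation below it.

0-6(w=4) 1-3(w=3) 2-4(w=3) 2-5(w=5) 5-7(w=4)

step 1: add edge 1-3 (w=3); MST = {1-3(w=3)}
step 2: add edge 2-4 (w=3); MST = {1-3(w=3) 2-4(w=3)}
step 3: add edge 0-6 (w=4); MST = {0-6(w=4) 1-3(w=3) 2-4(w=3)}
step 4: add edge 5-7 (w=4); MST = {0-6(w=4) 1-3(w=3) 2-4(w=3) 5-7(w=4)}
step 5: add edge 2-5 (w=5); MST = {0-6(w=4) 1-3(w=3) 2-4(w=3) 2-5(w=5) 5-7(w=4)}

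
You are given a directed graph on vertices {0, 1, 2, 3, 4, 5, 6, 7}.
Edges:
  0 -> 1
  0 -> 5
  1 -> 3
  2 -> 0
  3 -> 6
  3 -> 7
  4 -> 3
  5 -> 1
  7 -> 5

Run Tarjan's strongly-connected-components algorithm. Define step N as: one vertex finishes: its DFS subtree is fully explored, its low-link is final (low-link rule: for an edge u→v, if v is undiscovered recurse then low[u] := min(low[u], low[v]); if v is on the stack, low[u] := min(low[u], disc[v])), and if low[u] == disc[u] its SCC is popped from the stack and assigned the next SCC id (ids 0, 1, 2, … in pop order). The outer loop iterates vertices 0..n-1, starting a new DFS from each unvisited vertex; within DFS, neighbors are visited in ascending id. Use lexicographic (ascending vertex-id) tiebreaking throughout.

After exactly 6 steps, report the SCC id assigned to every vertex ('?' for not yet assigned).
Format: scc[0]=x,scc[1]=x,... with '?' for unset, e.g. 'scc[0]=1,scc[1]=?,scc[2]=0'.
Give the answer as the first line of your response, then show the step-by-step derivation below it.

scc[0]=2,scc[1]=1,scc[2]=?,scc[3]=1,scc[4]=?,scc[5]=1,scc[6]=0,scc[7]=1

step 1: low=(low[0]=0,low[1]=1,low[2]=?,low[3]=2,low[4]=?,low[5]=?,low[6]=3,low[7]=?); scc=(scc[0]=?,scc[1]=?,scc[2]=?,scc[3]=?,scc[4]=?,scc[5]=?,scc[6]=0,scc[7]=?)
step 2: low=(low[0]=0,low[1]=1,low[2]=?,low[3]=2,low[4]=?,low[5]=1,low[6]=3,low[7]=4); scc=(scc[0]=?,scc[1]=?,scc[2]=?,scc[3]=?,scc[4]=?,scc[5]=?,scc[6]=0,scc[7]=?)
step 3: low=(low[0]=0,low[1]=1,low[2]=?,low[3]=2,low[4]=?,low[5]=1,low[6]=3,low[7]=1); scc=(scc[0]=?,scc[1]=?,scc[2]=?,scc[3]=?,scc[4]=?,scc[5]=?,scc[6]=0,scc[7]=?)
step 4: low=(low[0]=0,low[1]=1,low[2]=?,low[3]=1,low[4]=?,low[5]=1,low[6]=3,low[7]=1); scc=(scc[0]=?,scc[1]=?,scc[2]=?,scc[3]=?,scc[4]=?,scc[5]=?,scc[6]=0,scc[7]=?)
step 5: low=(low[0]=0,low[1]=1,low[2]=?,low[3]=1,low[4]=?,low[5]=1,low[6]=3,low[7]=1); scc=(scc[0]=?,scc[1]=1,scc[2]=?,scc[3]=1,scc[4]=?,scc[5]=1,scc[6]=0,scc[7]=1)
step 6: low=(low[0]=0,low[1]=1,low[2]=?,low[3]=1,low[4]=?,low[5]=1,low[6]=3,low[7]=1); scc=(scc[0]=2,scc[1]=1,scc[2]=?,scc[3]=1,scc[4]=?,scc[5]=1,scc[6]=0,scc[7]=1)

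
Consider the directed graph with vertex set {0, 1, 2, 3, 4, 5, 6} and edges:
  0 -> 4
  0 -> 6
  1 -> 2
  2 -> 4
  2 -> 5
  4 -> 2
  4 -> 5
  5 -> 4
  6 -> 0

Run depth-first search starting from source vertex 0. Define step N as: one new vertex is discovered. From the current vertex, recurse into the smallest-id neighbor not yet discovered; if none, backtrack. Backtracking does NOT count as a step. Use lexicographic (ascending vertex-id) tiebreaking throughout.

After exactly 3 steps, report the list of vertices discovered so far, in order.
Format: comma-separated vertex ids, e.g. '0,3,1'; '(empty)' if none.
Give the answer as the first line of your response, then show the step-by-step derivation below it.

0,4,2

step 1: discover 0; path=0; order=0
step 2: discover 4; path=0>4; order=0,4
step 3: discover 2; path=0>4>2; order=0,4,2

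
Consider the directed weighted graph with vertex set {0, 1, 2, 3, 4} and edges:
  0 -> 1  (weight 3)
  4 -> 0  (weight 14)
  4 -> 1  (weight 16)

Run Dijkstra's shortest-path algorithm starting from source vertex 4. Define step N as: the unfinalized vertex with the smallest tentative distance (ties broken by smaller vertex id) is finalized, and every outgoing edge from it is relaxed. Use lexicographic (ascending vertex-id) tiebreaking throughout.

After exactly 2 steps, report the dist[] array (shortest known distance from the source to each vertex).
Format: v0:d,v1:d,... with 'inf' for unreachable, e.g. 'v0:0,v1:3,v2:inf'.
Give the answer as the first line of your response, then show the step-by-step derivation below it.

v0:14,v1:16,v2:inf,v3:inf,v4:0

step 1: dist = v0:14,v1:16,v2:inf,v3:inf,v4:0
step 2: dist = v0:14,v1:16,v2:inf,v3:inf,v4:0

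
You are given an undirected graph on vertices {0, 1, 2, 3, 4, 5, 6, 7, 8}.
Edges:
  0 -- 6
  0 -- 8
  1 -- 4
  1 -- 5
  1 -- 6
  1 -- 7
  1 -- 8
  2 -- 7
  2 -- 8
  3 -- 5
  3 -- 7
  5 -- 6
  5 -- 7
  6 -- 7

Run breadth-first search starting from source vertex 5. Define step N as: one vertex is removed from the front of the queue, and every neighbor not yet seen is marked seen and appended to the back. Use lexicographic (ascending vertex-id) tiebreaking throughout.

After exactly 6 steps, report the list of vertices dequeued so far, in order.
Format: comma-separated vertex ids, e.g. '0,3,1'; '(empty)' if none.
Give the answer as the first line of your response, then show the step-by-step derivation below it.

5,1,3,6,7,4

step 1: dequeue 5; queue=[1,3,6,7]; order=5
step 2: dequeue 1; queue=[3,6,7,4,8]; order=5,1
step 3: dequeue 3; queue=[6,7,4,8]; order=5,1,3
step 4: dequeue 6; queue=[7,4,8,0]; order=5,1,3,6
step 5: dequeue 7; queue=[4,8,0,2]; order=5,1,3,6,7
step 6: dequeue 4; queue=[8,0,2]; order=5,1,3,6,7,4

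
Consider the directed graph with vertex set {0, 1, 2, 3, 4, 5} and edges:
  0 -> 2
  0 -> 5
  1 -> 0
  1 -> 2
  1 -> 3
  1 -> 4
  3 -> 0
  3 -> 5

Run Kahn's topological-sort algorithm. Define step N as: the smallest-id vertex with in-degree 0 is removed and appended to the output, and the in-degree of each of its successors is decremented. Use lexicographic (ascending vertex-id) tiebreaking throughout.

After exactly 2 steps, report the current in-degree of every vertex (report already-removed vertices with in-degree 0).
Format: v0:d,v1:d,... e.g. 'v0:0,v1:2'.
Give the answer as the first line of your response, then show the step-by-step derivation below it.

v0:0,v1:0,v2:1,v3:0,v4:0,v5:1

step 1: output 1; order=[1]; indeg=(1,0,1,0,0,2)
step 2: output 3; order=[1,3]; indeg=(0,0,1,0,0,1)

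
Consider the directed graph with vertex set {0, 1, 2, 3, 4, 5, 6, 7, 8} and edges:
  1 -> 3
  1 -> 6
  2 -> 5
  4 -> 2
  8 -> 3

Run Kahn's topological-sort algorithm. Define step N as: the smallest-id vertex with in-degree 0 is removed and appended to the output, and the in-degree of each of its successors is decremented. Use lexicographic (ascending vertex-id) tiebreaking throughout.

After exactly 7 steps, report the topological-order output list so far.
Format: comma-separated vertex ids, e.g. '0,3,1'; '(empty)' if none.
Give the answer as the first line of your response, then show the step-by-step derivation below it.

0,1,4,2,5,6,7

step 1: output 0; order=[0]; indeg=(0,0,1,2,0,1,1,0,0)
step 2: output 1; order=[0,1]; indeg=(0,0,1,1,0,1,0,0,0)
step 3: output 4; order=[0,1,4]; indeg=(0,0,0,1,0,1,0,0,0)
step 4: output 2; order=[0,1,4,2]; indeg=(0,0,0,1,0,0,0,0,0)
step 5: output 5; order=[0,1,4,2,5]; indeg=(0,0,0,1,0,0,0,0,0)
step 6: output 6; order=[0,1,4,2,5,6]; indeg=(0,0,0,1,0,0,0,0,0)
step 7: output 7; order=[0,1,4,2,5,6,7]; indeg=(0,0,0,1,0,0,0,0,0)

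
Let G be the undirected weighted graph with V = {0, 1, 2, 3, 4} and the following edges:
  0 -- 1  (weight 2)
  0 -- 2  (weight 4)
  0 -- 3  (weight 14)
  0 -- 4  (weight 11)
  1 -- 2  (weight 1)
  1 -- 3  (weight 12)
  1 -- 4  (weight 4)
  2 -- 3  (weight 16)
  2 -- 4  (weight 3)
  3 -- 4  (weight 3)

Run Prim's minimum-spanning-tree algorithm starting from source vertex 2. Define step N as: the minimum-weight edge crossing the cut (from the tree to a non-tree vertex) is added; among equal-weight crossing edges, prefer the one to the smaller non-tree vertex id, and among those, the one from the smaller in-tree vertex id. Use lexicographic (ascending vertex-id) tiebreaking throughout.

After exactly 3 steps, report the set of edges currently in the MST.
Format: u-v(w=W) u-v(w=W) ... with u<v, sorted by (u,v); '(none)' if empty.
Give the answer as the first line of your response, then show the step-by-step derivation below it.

0-1(w=2) 1-2(w=1) 2-4(w=3)

step 1: add edge 1-2 (w=1); MST = {1-2(w=1)}
step 2: add edge 0-1 (w=2); MST = {0-1(w=2) 1-2(w=1)}
step 3: add edge 2-4 (w=3); MST = {0-1(w=2) 1-2(w=1) 2-4(w=3)}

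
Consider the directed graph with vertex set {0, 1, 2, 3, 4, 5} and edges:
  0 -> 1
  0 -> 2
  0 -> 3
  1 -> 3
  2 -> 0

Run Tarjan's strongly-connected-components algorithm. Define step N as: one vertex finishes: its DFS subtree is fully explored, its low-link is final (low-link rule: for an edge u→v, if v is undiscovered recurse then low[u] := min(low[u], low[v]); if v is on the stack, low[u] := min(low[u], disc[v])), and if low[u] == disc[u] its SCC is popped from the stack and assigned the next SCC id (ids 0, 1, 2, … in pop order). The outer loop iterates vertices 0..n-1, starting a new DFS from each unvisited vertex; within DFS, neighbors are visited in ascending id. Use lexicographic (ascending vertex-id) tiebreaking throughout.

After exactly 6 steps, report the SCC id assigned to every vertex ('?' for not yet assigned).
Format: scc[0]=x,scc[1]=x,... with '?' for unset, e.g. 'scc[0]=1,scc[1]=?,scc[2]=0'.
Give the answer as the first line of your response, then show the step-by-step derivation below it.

scc[0]=2,scc[1]=1,scc[2]=2,scc[3]=0,scc[4]=3,scc[5]=4

step 1: low=(low[0]=0,low[1]=1,low[2]=?,low[3]=2,low[4]=?,low[5]=?); scc=(scc[0]=?,scc[1]=?,scc[2]=?,scc[3]=0,scc[4]=?,scc[5]=?)
step 2: low=(low[0]=0,low[1]=1,low[2]=?,low[3]=2,low[4]=?,low[5]=?); scc=(scc[0]=?,scc[1]=1,scc[2]=?,scc[3]=0,scc[4]=?,scc[5]=?)
step 3: low=(low[0]=0,low[1]=1,low[2]=0,low[3]=2,low[4]=?,low[5]=?); scc=(scc[0]=?,scc[1]=1,scc[2]=?,scc[3]=0,scc[4]=?,scc[5]=?)
step 4: low=(low[0]=0,low[1]=1,low[2]=0,low[3]=2,low[4]=?,low[5]=?); scc=(scc[0]=2,scc[1]=1,scc[2]=2,scc[3]=0,scc[4]=?,scc[5]=?)
step 5: low=(low[0]=0,low[1]=1,low[2]=0,low[3]=2,low[4]=4,low[5]=?); scc=(scc[0]=2,scc[1]=1,scc[2]=2,scc[3]=0,scc[4]=3,scc[5]=?)
step 6: low=(low[0]=0,low[1]=1,low[2]=0,low[3]=2,low[4]=4,low[5]=5); scc=(scc[0]=2,scc[1]=1,scc[2]=2,scc[3]=0,scc[4]=3,scc[5]=4)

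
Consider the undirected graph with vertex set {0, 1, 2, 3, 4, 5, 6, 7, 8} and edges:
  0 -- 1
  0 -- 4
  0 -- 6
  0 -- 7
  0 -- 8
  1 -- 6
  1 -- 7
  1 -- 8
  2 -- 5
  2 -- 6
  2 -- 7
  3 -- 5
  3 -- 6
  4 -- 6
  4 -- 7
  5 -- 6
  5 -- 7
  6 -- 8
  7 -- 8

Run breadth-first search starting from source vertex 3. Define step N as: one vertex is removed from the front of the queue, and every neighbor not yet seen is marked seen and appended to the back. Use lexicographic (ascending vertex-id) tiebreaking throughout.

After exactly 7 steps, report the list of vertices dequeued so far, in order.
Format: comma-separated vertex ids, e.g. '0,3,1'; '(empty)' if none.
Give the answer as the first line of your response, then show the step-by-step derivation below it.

3,5,6,2,7,0,1

step 1: dequeue 3; queue=[5,6]; order=3
step 2: dequeue 5; queue=[6,2,7]; order=3,5
step 3: dequeue 6; queue=[2,7,0,1,4,8]; order=3,5,6
step 4: dequeue 2; queue=[7,0,1,4,8]; order=3,5,6,2
step 5: dequeue 7; queue=[0,1,4,8]; order=3,5,6,2,7
step 6: dequeue 0; queue=[1,4,8]; order=3,5,6,2,7,0
step 7: dequeue 1; queue=[4,8]; order=3,5,6,2,7,0,1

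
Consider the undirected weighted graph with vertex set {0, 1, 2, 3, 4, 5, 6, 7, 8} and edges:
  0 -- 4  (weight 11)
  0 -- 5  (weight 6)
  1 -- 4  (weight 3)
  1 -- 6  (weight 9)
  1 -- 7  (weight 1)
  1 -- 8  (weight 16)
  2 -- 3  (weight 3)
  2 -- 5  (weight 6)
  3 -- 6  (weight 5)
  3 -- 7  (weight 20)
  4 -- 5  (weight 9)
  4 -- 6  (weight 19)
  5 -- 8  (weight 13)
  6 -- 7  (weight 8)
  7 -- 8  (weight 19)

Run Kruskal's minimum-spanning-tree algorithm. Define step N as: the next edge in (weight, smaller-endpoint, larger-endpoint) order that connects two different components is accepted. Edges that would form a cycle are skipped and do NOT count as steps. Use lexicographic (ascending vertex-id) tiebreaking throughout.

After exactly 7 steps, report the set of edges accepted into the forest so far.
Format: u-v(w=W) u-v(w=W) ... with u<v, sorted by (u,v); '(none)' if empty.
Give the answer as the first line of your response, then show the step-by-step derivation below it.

0-5(w=6) 1-4(w=3) 1-7(w=1) 2-3(w=3) 2-5(w=6) 3-6(w=5) 6-7(w=8)

step 1: add edge 1-7 (w=1); MST = {1-7(w=1)}
step 2: add edge 1-4 (w=3); MST = {1-4(w=3) 1-7(w=1)}
step 3: add edge 2-3 (w=3); MST = {1-4(w=3) 1-7(w=1) 2-3(w=3)}
step 4: add edge 3-6 (w=5); MST = {1-4(w=3) 1-7(w=1) 2-3(w=3) 3-6(w=5)}
step 5: add edge 0-5 (w=6); MST = {0-5(w=6) 1-4(w=3) 1-7(w=1) 2-3(w=3) 3-6(w=5)}
step 6: add edge 2-5 (w=6); MST = {0-5(w=6) 1-4(w=3) 1-7(w=1) 2-3(w=3) 2-5(w=6) 3-6(w=5)}
step 7: add edge 6-7 (w=8); MST = {0-5(w=6) 1-4(w=3) 1-7(w=1) 2-3(w=3) 2-5(w=6) 3-6(w=5) 6-7(w=8)}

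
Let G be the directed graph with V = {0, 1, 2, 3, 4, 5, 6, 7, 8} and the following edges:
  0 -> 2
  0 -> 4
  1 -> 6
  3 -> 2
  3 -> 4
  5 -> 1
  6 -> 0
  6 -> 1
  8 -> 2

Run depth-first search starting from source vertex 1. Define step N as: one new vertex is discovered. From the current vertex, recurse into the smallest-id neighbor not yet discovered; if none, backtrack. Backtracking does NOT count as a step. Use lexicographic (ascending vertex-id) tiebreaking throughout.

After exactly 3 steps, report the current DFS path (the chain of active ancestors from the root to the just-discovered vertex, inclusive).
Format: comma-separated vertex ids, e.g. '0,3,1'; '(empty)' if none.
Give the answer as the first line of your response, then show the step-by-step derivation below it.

1,6,0

step 1: discover 1; path=1; order=1
step 2: discover 6; path=1>6; order=1,6
step 3: discover 0; path=1>6>0; order=1,6,0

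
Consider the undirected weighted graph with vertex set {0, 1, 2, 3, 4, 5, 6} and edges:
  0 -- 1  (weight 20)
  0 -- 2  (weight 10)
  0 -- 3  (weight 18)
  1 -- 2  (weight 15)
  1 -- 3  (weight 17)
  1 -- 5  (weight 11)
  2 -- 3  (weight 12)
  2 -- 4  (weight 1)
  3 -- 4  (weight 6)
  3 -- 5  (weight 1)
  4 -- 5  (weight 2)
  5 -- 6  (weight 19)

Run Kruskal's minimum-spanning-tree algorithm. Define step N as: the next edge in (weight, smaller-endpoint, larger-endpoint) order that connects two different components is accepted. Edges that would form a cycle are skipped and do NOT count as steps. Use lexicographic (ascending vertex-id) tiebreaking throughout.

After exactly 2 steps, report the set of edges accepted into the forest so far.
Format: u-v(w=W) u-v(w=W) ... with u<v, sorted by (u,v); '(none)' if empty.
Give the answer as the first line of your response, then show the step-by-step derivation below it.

2-4(w=1) 3-5(w=1)

step 1: add edge 2-4 (w=1); MST = {2-4(w=1)}
step 2: add edge 3-5 (w=1); MST = {2-4(w=1) 3-5(w=1)}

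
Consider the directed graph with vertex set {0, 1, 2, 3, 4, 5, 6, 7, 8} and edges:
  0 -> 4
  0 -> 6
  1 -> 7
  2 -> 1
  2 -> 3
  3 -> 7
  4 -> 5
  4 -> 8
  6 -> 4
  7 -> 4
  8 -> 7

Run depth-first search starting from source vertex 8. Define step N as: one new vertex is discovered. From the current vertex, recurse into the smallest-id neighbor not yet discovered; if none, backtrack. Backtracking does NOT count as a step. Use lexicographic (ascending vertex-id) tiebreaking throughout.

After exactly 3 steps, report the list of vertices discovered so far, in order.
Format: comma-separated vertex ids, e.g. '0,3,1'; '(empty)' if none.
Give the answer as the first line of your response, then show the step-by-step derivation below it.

8,7,4

step 1: discover 8; path=8; order=8
step 2: discover 7; path=8>7; order=8,7
step 3: discover 4; path=8>7>4; order=8,7,4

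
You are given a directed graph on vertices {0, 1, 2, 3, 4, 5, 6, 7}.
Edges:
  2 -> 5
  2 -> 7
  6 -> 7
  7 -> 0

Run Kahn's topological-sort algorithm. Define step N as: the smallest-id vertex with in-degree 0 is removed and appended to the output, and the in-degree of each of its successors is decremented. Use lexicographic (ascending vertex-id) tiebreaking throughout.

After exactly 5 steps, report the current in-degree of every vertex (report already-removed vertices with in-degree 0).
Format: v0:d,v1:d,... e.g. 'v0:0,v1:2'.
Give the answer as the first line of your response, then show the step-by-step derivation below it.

v0:1,v1:0,v2:0,v3:0,v4:0,v5:0,v6:0,v7:1

step 1: output 1; order=[1]; indeg=(1,0,0,0,0,1,0,2)
step 2: output 2; order=[1,2]; indeg=(1,0,0,0,0,0,0,1)
step 3: output 3; order=[1,2,3]; indeg=(1,0,0,0,0,0,0,1)
step 4: output 4; order=[1,2,3,4]; indeg=(1,0,0,0,0,0,0,1)
step 5: output 5; order=[1,2,3,4,5]; indeg=(1,0,0,0,0,0,0,1)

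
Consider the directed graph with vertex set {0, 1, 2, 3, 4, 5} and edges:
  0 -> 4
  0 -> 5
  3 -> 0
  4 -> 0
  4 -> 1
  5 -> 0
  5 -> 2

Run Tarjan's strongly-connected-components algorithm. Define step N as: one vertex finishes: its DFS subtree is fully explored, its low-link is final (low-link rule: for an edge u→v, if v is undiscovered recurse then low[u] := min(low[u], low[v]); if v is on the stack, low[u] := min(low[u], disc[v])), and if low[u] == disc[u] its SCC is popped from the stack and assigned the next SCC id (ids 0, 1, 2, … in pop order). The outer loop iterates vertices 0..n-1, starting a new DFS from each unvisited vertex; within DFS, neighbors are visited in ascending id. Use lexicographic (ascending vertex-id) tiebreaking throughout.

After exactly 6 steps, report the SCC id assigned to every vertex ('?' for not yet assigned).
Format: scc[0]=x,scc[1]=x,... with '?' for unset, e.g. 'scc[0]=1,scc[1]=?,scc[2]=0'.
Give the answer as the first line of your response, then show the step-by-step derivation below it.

scc[0]=2,scc[1]=0,scc[2]=1,scc[3]=3,scc[4]=2,scc[5]=2

step 1: low=(low[0]=0,low[1]=2,low[2]=?,low[3]=?,low[4]=0,low[5]=?); scc=(scc[0]=?,scc[1]=0,scc[2]=?,scc[3]=?,scc[4]=?,scc[5]=?)
step 2: low=(low[0]=0,low[1]=2,low[2]=?,low[3]=?,low[4]=0,low[5]=?); scc=(scc[0]=?,scc[1]=0,scc[2]=?,scc[3]=?,scc[4]=?,scc[5]=?)
step 3: low=(low[0]=0,low[1]=2,low[2]=4,low[3]=?,low[4]=0,low[5]=0); scc=(scc[0]=?,scc[1]=0,scc[2]=1,scc[3]=?,scc[4]=?,scc[5]=?)
step 4: low=(low[0]=0,low[1]=2,low[2]=4,low[3]=?,low[4]=0,low[5]=0); scc=(scc[0]=?,scc[1]=0,scc[2]=1,scc[3]=?,scc[4]=?,scc[5]=?)
step 5: low=(low[0]=0,low[1]=2,low[2]=4,low[3]=?,low[4]=0,low[5]=0); scc=(scc[0]=2,scc[1]=0,scc[2]=1,scc[3]=?,scc[4]=2,scc[5]=2)
step 6: low=(low[0]=0,low[1]=2,low[2]=4,low[3]=5,low[4]=0,low[5]=0); scc=(scc[0]=2,scc[1]=0,scc[2]=1,scc[3]=3,scc[4]=2,scc[5]=2)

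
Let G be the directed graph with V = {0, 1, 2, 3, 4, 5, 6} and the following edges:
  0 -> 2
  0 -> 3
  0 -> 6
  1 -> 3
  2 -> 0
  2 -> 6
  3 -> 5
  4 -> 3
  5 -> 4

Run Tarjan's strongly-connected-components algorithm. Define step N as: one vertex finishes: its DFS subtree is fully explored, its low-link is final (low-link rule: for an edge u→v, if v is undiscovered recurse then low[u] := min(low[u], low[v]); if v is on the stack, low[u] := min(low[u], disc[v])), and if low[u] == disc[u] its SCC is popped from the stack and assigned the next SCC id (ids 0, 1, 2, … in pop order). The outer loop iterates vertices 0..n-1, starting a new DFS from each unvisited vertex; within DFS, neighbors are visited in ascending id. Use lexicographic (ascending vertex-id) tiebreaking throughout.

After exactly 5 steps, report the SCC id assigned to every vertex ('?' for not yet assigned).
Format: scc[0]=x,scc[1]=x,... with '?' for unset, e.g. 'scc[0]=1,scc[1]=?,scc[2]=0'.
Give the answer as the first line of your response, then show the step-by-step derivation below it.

scc[0]=?,scc[1]=?,scc[2]=?,scc[3]=1,scc[4]=1,scc[5]=1,scc[6]=0

step 1: low=(low[0]=0,low[1]=?,low[2]=0,low[3]=?,low[4]=?,low[5]=?,low[6]=2); scc=(scc[0]=?,scc[1]=?,scc[2]=?,scc[3]=?,scc[4]=?,scc[5]=?,scc[6]=0)
step 2: low=(low[0]=0,low[1]=?,low[2]=0,low[3]=?,low[4]=?,low[5]=?,low[6]=2); scc=(scc[0]=?,scc[1]=?,scc[2]=?,scc[3]=?,scc[4]=?,scc[5]=?,scc[6]=0)
step 3: low=(low[0]=0,low[1]=?,low[2]=0,low[3]=3,low[4]=3,low[5]=4,low[6]=2); scc=(scc[0]=?,scc[1]=?,scc[2]=?,scc[3]=?,scc[4]=?,scc[5]=?,scc[6]=0)
step 4: low=(low[0]=0,low[1]=?,low[2]=0,low[3]=3,low[4]=3,low[5]=3,low[6]=2); scc=(scc[0]=?,scc[1]=?,scc[2]=?,scc[3]=?,scc[4]=?,scc[5]=?,scc[6]=0)
step 5: low=(low[0]=0,low[1]=?,low[2]=0,low[3]=3,low[4]=3,low[5]=3,low[6]=2); scc=(scc[0]=?,scc[1]=?,scc[2]=?,scc[3]=1,scc[4]=1,scc[5]=1,scc[6]=0)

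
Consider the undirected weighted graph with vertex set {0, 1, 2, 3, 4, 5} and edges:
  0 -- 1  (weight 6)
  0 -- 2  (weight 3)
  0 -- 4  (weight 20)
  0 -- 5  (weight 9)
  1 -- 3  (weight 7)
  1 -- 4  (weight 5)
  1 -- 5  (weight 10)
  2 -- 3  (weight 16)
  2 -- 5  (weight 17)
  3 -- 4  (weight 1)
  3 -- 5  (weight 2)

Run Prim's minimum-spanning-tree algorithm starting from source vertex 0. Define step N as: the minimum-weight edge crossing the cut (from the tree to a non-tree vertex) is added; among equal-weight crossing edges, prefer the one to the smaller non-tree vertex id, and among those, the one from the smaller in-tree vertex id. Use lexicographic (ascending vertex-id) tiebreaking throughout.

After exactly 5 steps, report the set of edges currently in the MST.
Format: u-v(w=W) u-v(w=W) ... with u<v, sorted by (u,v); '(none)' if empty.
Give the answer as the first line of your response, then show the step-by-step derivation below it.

0-1(w=6) 0-2(w=3) 1-4(w=5) 3-4(w=1) 3-5(w=2)

step 1: add edge 0-2 (w=3); MST = {0-2(w=3)}
step 2: add edge 0-1 (w=6); MST = {0-1(w=6) 0-2(w=3)}
step 3: add edge 1-4 (w=5); MST = {0-1(w=6) 0-2(w=3) 1-4(w=5)}
step 4: add edge 3-4 (w=1); MST = {0-1(w=6) 0-2(w=3) 1-4(w=5) 3-4(w=1)}
step 5: add edge 3-5 (w=2); MST = {0-1(w=6) 0-2(w=3) 1-4(w=5) 3-4(w=1) 3-5(w=2)}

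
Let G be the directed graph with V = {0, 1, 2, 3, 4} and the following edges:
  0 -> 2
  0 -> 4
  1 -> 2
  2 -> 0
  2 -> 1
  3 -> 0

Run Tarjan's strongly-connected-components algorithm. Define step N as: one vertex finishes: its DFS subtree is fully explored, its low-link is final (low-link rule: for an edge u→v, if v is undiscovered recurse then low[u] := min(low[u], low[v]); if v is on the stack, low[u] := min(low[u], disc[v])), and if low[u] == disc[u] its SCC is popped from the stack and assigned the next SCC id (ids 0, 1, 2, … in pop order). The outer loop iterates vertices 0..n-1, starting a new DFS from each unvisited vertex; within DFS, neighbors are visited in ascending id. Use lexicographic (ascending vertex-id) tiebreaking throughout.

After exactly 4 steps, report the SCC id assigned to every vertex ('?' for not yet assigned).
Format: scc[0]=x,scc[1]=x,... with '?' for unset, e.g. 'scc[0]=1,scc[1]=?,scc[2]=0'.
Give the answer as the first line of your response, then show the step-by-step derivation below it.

scc[0]=1,scc[1]=1,scc[2]=1,scc[3]=?,scc[4]=0

step 1: low=(low[0]=0,low[1]=1,low[2]=0,low[3]=?,low[4]=?); scc=(scc[0]=?,scc[1]=?,scc[2]=?,scc[3]=?,scc[4]=?)
step 2: low=(low[0]=0,low[1]=1,low[2]=0,low[3]=?,low[4]=?); scc=(scc[0]=?,scc[1]=?,scc[2]=?,scc[3]=?,scc[4]=?)
step 3: low=(low[0]=0,low[1]=1,low[2]=0,low[3]=?,low[4]=3); scc=(scc[0]=?,scc[1]=?,scc[2]=?,scc[3]=?,scc[4]=0)
step 4: low=(low[0]=0,low[1]=1,low[2]=0,low[3]=?,low[4]=3); scc=(scc[0]=1,scc[1]=1,scc[2]=1,scc[3]=?,scc[4]=0)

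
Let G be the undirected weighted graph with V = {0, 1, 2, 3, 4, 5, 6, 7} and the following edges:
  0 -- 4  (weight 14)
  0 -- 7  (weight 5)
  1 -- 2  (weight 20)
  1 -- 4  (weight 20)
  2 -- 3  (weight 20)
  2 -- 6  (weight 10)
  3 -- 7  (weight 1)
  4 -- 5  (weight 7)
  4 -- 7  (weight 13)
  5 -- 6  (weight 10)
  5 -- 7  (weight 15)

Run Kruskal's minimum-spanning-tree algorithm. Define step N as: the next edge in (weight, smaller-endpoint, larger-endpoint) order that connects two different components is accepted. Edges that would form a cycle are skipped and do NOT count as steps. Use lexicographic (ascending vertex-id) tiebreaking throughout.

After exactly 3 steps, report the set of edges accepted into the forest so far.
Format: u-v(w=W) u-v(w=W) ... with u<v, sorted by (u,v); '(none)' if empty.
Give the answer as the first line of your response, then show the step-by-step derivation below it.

0-7(w=5) 3-7(w=1) 4-5(w=7)

step 1: add edge 3-7 (w=1); MST = {3-7(w=1)}
step 2: add edge 0-7 (w=5); MST = {0-7(w=5) 3-7(w=1)}
step 3: add edge 4-5 (w=7); MST = {0-7(w=5) 3-7(w=1) 4-5(w=7)}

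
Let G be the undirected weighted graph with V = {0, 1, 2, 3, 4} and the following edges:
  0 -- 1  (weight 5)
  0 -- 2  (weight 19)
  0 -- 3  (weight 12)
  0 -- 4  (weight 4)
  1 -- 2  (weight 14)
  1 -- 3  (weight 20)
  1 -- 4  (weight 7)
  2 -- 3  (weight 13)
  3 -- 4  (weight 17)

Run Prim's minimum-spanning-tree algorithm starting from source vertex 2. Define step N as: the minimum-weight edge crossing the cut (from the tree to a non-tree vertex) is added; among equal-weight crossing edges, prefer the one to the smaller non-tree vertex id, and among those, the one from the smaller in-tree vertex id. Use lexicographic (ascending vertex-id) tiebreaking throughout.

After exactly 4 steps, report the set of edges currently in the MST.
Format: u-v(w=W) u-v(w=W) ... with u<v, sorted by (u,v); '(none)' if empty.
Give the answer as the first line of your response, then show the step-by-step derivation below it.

0-1(w=5) 0-3(w=12) 0-4(w=4) 2-3(w=13)

step 1: add edge 2-3 (w=13); MST = {2-3(w=13)}
step 2: add edge 0-3 (w=12); MST = {0-3(w=12) 2-3(w=13)}
step 3: add edge 0-4 (w=4); MST = {0-3(w=12) 0-4(w=4) 2-3(w=13)}
step 4: add edge 0-1 (w=5); MST = {0-1(w=5) 0-3(w=12) 0-4(w=4) 2-3(w=13)}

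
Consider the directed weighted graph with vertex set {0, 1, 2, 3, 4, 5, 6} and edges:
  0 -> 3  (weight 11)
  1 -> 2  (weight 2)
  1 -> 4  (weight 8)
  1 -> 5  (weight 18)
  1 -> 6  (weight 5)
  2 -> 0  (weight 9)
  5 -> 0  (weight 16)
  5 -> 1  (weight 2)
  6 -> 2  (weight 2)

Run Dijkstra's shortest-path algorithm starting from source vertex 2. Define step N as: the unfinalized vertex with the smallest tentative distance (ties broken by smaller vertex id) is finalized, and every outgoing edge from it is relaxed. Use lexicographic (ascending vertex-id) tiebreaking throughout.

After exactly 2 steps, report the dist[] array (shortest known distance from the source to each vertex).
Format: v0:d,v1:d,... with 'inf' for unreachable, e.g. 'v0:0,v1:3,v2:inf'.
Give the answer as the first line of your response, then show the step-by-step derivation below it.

v0:9,v1:inf,v2:0,v3:20,v4:inf,v5:inf,v6:inf

step 1: dist = v0:9,v1:inf,v2:0,v3:inf,v4:inf,v5:inf,v6:inf
step 2: dist = v0:9,v1:inf,v2:0,v3:20,v4:inf,v5:inf,v6:inf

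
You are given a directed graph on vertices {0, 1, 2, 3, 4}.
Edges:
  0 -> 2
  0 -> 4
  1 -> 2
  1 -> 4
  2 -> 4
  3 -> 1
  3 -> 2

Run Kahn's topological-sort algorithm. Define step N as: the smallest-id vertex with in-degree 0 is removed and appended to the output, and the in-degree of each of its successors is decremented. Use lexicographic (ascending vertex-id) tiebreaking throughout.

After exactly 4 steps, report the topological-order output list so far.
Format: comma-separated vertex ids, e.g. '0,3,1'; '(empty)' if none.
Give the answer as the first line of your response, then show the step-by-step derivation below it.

0,3,1,2

step 1: output 0; order=[0]; indeg=(0,1,2,0,2)
step 2: output 3; order=[0,3]; indeg=(0,0,1,0,2)
step 3: output 1; order=[0,3,1]; indeg=(0,0,0,0,1)
step 4: output 2; order=[0,3,1,2]; indeg=(0,0,0,0,0)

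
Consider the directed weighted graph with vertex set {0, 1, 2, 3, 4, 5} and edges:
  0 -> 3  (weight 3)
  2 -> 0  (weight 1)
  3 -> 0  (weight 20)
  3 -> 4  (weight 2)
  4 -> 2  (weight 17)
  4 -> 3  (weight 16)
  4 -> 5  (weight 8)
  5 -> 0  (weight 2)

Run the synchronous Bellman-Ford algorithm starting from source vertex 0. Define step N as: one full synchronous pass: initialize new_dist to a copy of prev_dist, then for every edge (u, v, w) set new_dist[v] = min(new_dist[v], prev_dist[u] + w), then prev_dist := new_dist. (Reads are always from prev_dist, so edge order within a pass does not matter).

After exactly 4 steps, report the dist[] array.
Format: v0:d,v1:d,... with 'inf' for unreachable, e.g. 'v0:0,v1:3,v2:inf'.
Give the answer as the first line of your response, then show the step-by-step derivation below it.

v0:0,v1:inf,v2:22,v3:3,v4:5,v5:13

step 1: dist = v0:0,v1:inf,v2:inf,v3:3,v4:inf,v5:inf
step 2: dist = v0:0,v1:inf,v2:inf,v3:3,v4:5,v5:inf
step 3: dist = v0:0,v1:inf,v2:22,v3:3,v4:5,v5:13
step 4: dist = v0:0,v1:inf,v2:22,v3:3,v4:5,v5:13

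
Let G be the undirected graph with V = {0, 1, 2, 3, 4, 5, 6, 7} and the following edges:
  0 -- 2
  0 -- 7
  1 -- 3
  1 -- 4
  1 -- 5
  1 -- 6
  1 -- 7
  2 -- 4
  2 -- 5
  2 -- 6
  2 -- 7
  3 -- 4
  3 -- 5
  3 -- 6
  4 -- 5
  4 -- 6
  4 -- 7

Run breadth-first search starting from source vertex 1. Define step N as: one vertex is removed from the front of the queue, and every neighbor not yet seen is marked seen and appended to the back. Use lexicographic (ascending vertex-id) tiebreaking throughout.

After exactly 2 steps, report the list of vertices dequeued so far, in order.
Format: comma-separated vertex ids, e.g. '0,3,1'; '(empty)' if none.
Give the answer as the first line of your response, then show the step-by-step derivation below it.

1,3

step 1: dequeue 1; queue=[3,4,5,6,7]; order=1
step 2: dequeue 3; queue=[4,5,6,7]; order=1,3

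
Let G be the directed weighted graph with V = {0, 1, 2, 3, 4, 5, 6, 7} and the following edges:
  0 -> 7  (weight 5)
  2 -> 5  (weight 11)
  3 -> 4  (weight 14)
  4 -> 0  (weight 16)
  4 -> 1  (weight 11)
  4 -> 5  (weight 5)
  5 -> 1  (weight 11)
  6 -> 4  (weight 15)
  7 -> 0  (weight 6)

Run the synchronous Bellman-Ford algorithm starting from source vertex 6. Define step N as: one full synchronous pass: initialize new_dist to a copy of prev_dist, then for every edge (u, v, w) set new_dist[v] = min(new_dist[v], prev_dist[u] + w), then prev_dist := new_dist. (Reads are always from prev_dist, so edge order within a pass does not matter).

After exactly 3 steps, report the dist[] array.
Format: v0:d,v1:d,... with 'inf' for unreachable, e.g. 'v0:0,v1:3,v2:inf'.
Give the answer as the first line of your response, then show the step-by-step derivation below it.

v0:31,v1:26,v2:inf,v3:inf,v4:15,v5:20,v6:0,v7:36

step 1: dist = v0:inf,v1:inf,v2:inf,v3:inf,v4:15,v5:inf,v6:0,v7:inf
step 2: dist = v0:31,v1:26,v2:inf,v3:inf,v4:15,v5:20,v6:0,v7:inf
step 3: dist = v0:31,v1:26,v2:inf,v3:inf,v4:15,v5:20,v6:0,v7:36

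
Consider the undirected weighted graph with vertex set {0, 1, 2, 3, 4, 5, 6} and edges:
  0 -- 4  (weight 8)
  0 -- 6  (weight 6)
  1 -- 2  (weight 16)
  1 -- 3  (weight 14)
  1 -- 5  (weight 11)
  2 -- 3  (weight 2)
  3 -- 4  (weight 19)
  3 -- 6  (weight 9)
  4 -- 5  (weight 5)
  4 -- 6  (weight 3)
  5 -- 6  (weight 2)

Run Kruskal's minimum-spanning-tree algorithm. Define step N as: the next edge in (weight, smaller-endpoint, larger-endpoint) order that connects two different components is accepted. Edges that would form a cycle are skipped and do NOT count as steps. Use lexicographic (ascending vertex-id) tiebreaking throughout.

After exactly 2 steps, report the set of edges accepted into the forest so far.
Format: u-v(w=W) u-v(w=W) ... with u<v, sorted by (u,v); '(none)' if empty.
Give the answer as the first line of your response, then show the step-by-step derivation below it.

2-3(w=2) 5-6(w=2)

step 1: add edge 2-3 (w=2); MST = {2-3(w=2)}
step 2: add edge 5-6 (w=2); MST = {2-3(w=2) 5-6(w=2)}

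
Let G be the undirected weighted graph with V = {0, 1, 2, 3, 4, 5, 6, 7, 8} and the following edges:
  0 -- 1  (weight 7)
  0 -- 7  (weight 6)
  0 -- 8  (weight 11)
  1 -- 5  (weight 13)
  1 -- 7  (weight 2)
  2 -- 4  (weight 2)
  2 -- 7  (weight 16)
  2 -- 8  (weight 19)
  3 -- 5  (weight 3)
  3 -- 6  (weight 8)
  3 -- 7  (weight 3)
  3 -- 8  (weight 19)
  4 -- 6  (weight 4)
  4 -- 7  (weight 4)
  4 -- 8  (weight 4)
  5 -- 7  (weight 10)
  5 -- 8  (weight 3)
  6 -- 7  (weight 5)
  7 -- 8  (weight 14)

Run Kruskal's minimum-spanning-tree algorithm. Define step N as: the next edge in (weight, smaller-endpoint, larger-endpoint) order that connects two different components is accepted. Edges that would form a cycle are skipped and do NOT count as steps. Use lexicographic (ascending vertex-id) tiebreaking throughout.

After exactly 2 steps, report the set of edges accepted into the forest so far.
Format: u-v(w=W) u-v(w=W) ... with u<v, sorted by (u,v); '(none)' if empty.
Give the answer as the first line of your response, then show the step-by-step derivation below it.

1-7(w=2) 2-4(w=2)

step 1: add edge 1-7 (w=2); MST = {1-7(w=2)}
step 2: add edge 2-4 (w=2); MST = {1-7(w=2) 2-4(w=2)}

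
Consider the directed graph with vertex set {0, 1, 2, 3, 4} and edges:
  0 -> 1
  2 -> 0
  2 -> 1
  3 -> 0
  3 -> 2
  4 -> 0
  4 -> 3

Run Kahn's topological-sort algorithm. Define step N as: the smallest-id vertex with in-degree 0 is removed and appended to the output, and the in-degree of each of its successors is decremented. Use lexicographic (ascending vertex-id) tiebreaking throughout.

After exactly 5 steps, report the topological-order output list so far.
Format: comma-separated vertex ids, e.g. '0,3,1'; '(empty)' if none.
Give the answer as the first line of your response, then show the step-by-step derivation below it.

4,3,2,0,1

step 1: output 4; order=[4]; indeg=(2,2,1,0,0)
step 2: output 3; order=[4,3]; indeg=(1,2,0,0,0)
step 3: output 2; order=[4,3,2]; indeg=(0,1,0,0,0)
step 4: output 0; order=[4,3,2,0]; indeg=(0,0,0,0,0)
step 5: output 1; order=[4,3,2,0,1]; indeg=(0,0,0,0,0)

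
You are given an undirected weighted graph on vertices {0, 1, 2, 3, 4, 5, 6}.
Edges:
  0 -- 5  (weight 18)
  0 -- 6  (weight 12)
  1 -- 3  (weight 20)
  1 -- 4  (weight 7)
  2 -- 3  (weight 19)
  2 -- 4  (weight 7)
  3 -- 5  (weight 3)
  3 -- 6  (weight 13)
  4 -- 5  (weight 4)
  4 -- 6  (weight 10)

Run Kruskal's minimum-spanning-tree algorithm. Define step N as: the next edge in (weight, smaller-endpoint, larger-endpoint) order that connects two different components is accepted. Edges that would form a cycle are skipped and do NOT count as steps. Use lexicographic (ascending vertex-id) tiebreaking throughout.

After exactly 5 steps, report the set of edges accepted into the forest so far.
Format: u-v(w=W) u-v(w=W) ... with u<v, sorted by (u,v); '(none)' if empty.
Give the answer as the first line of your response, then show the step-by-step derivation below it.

1-4(w=7) 2-4(w=7) 3-5(w=3) 4-5(w=4) 4-6(w=10)

step 1: add edge 3-5 (w=3); MST = {3-5(w=3)}
step 2: add edge 4-5 (w=4); MST = {3-5(w=3) 4-5(w=4)}
step 3: add edge 1-4 (w=7); MST = {1-4(w=7) 3-5(w=3) 4-5(w=4)}
step 4: add edge 2-4 (w=7); MST = {1-4(w=7) 2-4(w=7) 3-5(w=3) 4-5(w=4)}
step 5: add edge 4-6 (w=10); MST = {1-4(w=7) 2-4(w=7) 3-5(w=3) 4-5(w=4) 4-6(w=10)}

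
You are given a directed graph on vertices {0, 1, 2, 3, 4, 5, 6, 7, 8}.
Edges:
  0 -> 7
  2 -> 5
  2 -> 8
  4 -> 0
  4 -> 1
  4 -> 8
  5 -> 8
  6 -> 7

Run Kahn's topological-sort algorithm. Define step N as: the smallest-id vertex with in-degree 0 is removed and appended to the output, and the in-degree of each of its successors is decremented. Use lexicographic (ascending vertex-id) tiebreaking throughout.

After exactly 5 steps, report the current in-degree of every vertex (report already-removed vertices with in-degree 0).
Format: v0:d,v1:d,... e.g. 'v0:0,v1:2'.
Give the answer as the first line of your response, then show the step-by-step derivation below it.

v0:0,v1:0,v2:0,v3:0,v4:0,v5:0,v6:0,v7:1,v8:1

step 1: output 2; order=[2]; indeg=(1,1,0,0,0,0,0,2,2)
step 2: output 3; order=[2,3]; indeg=(1,1,0,0,0,0,0,2,2)
step 3: output 4; order=[2,3,4]; indeg=(0,0,0,0,0,0,0,2,1)
step 4: output 0; order=[2,3,4,0]; indeg=(0,0,0,0,0,0,0,1,1)
step 5: output 1; order=[2,3,4,0,1]; indeg=(0,0,0,0,0,0,0,1,1)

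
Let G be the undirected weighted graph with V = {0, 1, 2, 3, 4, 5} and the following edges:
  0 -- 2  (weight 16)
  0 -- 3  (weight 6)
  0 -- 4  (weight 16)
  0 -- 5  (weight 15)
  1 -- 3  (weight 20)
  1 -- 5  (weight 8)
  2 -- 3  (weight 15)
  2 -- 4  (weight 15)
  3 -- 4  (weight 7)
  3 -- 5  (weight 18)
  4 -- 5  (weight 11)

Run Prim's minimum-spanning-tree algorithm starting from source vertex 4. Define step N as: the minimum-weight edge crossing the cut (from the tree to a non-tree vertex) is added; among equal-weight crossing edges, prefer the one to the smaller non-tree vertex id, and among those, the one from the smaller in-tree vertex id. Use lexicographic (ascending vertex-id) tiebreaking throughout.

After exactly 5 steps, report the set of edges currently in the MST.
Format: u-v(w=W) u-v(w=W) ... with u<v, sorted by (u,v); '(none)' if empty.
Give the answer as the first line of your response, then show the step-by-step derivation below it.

0-3(w=6) 1-5(w=8) 2-3(w=15) 3-4(w=7) 4-5(w=11)

step 1: add edge 3-4 (w=7); MST = {3-4(w=7)}
step 2: add edge 0-3 (w=6); MST = {0-3(w=6) 3-4(w=7)}
step 3: add edge 4-5 (w=11); MST = {0-3(w=6) 3-4(w=7) 4-5(w=11)}
step 4: add edge 1-5 (w=8); MST = {0-3(w=6) 1-5(w=8) 3-4(w=7) 4-5(w=11)}
step 5: add edge 2-3 (w=15); MST = {0-3(w=6) 1-5(w=8) 2-3(w=15) 3-4(w=7) 4-5(w=11)}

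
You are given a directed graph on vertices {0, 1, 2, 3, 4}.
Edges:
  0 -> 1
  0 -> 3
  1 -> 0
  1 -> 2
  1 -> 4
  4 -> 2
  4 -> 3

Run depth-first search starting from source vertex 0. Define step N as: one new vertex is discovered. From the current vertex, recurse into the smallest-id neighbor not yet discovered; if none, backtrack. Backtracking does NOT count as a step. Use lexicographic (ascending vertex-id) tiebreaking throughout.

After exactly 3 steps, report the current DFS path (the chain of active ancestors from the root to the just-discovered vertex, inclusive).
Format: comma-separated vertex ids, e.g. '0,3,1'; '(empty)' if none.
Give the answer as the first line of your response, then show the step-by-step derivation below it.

0,1,2

step 1: discover 0; path=0; order=0
step 2: discover 1; path=0>1; order=0,1
step 3: discover 2; path=0>1>2; order=0,1,2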